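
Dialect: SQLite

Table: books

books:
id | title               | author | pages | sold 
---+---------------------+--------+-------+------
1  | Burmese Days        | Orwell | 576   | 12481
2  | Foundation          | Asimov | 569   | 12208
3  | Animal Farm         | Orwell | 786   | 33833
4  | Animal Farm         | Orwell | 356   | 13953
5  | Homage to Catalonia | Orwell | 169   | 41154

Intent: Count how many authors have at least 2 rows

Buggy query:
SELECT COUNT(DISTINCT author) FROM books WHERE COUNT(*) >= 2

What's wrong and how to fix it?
Bug: COUNT(*) cannot appear in WHERE; the per-group count doesn't exist yet

Fix: Group first with HAVING COUNT(*) >= 2, then COUNT the resulting groups

Corrected query:
SELECT COUNT(*) FROM (SELECT author FROM books GROUP BY author HAVING COUNT(*) >= 2)

Result:
COUNT(*)
--------
1       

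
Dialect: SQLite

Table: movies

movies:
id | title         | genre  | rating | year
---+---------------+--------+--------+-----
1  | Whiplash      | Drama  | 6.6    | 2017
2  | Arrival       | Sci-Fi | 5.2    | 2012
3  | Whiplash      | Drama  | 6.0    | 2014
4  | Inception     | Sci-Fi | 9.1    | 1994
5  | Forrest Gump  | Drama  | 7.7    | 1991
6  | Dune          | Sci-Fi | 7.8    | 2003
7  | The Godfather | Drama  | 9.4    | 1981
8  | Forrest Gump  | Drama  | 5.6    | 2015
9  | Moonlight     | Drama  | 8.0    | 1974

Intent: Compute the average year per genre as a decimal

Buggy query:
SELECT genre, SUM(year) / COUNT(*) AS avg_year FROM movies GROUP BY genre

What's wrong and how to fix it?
Bug: SUM(year) and COUNT(*) are both integers; the division truncates the fractional part

Fix: Multiply by 1.0 (or CAST to REAL) to force floating-point division

Corrected query:
SELECT genre, SUM(year) * 1.0 / COUNT(*) AS avg_year FROM movies GROUP BY genre

Result:
genre  | avg_year   
-------+------------
Drama  | 1998.666667
Sci-Fi | 2003       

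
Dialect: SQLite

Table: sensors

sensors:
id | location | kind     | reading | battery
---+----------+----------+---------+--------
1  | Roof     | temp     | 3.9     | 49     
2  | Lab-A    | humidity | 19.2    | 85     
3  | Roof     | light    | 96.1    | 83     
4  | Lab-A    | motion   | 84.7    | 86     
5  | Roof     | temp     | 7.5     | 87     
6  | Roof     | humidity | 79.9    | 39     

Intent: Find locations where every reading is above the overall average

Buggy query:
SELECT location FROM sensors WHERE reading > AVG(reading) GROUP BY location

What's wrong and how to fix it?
Bug: WHERE evaluates per row before aggregation, so AVG() is unavailable

Fix: Use a subquery for AVG and a HAVING MIN(...) filter so the condition holds for every row in the group

Corrected query:
SELECT location FROM sensors GROUP BY location HAVING MIN(reading) > (SELECT AVG(reading) FROM sensors)

Result:
(no rows)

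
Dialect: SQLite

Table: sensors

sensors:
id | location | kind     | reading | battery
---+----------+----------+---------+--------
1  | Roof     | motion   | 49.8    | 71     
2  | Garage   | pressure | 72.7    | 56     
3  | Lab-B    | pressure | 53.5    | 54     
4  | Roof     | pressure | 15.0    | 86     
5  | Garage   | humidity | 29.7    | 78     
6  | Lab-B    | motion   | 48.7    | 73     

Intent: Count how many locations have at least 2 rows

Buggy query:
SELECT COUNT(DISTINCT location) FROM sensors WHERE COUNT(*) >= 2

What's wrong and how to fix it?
Bug: WHERE filters individual rows, not groups, so a group-level COUNT is invalid there

Fix: Use a subquery that GROUPs and filters with HAVING, then count its rows

Corrected query:
SELECT COUNT(*) FROM (SELECT location FROM sensors GROUP BY location HAVING COUNT(*) >= 2)

Result:
COUNT(*)
--------
3       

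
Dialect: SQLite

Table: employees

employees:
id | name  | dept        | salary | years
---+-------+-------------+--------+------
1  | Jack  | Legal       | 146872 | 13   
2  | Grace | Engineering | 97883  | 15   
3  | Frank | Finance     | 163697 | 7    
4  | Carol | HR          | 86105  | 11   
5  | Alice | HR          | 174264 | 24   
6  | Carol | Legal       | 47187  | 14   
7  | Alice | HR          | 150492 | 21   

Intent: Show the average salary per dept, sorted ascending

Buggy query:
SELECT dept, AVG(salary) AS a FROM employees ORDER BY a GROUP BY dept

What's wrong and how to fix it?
Bug: GROUP BY must precede ORDER BY

Fix: Reorder: SELECT … FROM … GROUP BY … ORDER BY …

Corrected query:
SELECT dept, AVG(salary) AS a FROM employees GROUP BY dept ORDER BY a

Result:
dept        | a            
------------+--------------
Legal       | 97029.5      
Engineering | 97883        
HR          | 136953.666667
Finance     | 163697       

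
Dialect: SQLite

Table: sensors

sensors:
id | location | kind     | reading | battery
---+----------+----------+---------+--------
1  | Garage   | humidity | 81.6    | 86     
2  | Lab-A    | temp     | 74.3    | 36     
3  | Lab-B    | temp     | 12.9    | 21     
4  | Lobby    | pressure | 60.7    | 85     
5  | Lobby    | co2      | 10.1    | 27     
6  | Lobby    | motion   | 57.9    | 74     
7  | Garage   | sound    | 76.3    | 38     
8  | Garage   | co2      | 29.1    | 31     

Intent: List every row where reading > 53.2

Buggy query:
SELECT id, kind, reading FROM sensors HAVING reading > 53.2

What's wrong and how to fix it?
Bug: HAVING filters the output of aggregation, but this query has no GROUP BY and no aggregate functions, so SQLite rejects it (HAVING clause on a non-aggregate query); the condition here is per row

Fix: Use WHERE for row-level filtering

Corrected query:
SELECT id, kind, reading FROM sensors WHERE reading > 53.2

Result:
id | kind     | reading
---+----------+--------
1  | humidity | 81.6   
2  | temp     | 74.3   
4  | pressure | 60.7   
6  | motion   | 57.9   
7  | sound    | 76.3   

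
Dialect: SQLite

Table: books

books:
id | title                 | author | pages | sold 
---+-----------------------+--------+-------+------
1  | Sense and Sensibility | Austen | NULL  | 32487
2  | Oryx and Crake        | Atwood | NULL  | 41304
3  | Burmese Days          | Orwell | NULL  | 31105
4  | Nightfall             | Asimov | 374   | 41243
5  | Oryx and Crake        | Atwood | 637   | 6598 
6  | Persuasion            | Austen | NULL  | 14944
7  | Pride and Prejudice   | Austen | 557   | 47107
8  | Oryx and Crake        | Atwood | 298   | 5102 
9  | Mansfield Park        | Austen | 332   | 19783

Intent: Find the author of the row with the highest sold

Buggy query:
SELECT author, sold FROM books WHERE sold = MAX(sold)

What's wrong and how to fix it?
Bug: MAX(sold) is an aggregate and cannot be used directly in WHERE

Fix: Wrap MAX in a scalar subquery so WHERE compares against a single value

Corrected query:
SELECT author, sold FROM books WHERE sold = (SELECT MAX(sold) FROM books)

Result:
author | sold 
-------+------
Austen | 47107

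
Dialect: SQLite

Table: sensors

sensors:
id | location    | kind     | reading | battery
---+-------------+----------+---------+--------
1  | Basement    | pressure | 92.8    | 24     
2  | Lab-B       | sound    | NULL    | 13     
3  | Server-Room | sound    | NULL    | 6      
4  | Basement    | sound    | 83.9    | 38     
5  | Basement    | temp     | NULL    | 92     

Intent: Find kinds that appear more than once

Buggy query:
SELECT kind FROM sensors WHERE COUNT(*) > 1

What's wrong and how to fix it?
Bug: WHERE can't reference COUNT(*); aggregates are computed after WHERE

Fix: Group first, then use HAVING for the count condition

Corrected query:
SELECT kind FROM sensors GROUP BY kind HAVING COUNT(*) > 1

Result:
kind 
-----
sound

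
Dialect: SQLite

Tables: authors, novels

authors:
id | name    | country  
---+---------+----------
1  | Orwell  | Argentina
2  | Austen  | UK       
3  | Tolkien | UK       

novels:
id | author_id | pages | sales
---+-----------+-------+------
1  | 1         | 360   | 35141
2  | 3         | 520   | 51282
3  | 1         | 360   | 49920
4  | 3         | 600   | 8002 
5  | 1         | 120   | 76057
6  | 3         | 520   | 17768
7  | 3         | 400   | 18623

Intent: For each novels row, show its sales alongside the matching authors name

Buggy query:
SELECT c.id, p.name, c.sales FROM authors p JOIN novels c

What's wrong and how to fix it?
Bug: Missing join condition: each novels row is matched to all authors rows instead of just its own

Fix: Add ON c.author_id = p.id to the JOIN

Corrected query:
SELECT c.id, p.name, c.sales FROM authors p JOIN novels c ON c.author_id = p.id

Result:
id | name    | sales
---+---------+------
1  | Orwell  | 35141
2  | Tolkien | 51282
3  | Orwell  | 49920
4  | Tolkien | 8002 
5  | Orwell  | 76057
6  | Tolkien | 17768
7  | Tolkien | 18623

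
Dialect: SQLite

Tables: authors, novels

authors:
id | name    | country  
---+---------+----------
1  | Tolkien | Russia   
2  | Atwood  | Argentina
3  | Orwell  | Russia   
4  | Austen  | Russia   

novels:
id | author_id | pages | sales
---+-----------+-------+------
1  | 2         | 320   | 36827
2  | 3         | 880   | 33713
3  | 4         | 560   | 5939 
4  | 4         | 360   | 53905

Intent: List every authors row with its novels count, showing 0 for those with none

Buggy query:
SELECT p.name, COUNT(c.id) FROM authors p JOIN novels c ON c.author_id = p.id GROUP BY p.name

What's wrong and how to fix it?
Bug: An inner join excludes parents with zero children

Fix: Switch to LEFT JOIN to retain unmatched parent rows

Corrected query:
SELECT p.name, COUNT(c.id) FROM authors p LEFT JOIN novels c ON c.author_id = p.id GROUP BY p.name

Result:
name    | COUNT(c.id)
--------+------------
Atwood  | 1          
Austen  | 2          
Orwell  | 1          
Tolkien | 0          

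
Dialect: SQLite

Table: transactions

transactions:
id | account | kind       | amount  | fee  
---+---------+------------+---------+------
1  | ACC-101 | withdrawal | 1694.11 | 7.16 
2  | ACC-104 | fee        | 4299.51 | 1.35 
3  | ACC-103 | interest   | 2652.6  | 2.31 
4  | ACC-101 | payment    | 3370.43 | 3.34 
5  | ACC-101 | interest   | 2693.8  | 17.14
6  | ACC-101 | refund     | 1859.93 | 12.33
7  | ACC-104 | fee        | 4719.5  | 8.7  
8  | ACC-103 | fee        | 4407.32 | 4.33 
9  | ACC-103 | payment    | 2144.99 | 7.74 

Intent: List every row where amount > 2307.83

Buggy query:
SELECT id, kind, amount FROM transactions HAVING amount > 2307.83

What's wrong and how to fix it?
Bug: This is a non-aggregate query (no GROUP BY, no aggregates), so in SQLite the HAVING clause is invalid here; a row-level condition belongs in WHERE

Fix: Replace HAVING with WHERE since the condition applies to individual rows

Corrected query:
SELECT id, kind, amount FROM transactions WHERE amount > 2307.83

Result:
id | kind     | amount 
---+----------+--------
2  | fee      | 4299.51
3  | interest | 2652.6 
4  | payment  | 3370.43
5  | interest | 2693.8 
7  | fee      | 4719.5 
8  | fee      | 4407.32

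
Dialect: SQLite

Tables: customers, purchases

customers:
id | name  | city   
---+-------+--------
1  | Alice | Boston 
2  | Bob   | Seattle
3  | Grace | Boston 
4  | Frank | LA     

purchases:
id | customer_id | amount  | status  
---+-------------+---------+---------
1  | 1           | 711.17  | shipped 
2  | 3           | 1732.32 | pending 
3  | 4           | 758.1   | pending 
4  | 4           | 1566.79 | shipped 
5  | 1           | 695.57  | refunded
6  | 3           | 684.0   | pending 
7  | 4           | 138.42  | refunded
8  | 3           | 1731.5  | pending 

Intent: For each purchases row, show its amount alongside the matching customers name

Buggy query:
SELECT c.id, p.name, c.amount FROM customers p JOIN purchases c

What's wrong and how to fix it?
Bug: JOIN with no ON clause produces a cartesian product; every purchases row pairs with every customers row

Fix: Specify the join condition linking the foreign key to the parent id

Corrected query:
SELECT c.id, p.name, c.amount FROM customers p JOIN purchases c ON c.customer_id = p.id

Result:
id | name  | amount 
---+-------+--------
1  | Alice | 711.17 
2  | Grace | 1732.32
3  | Frank | 758.1  
4  | Frank | 1566.79
5  | Alice | 695.57 
6  | Grace | 684    
7  | Frank | 138.42 
8  | Grace | 1731.5 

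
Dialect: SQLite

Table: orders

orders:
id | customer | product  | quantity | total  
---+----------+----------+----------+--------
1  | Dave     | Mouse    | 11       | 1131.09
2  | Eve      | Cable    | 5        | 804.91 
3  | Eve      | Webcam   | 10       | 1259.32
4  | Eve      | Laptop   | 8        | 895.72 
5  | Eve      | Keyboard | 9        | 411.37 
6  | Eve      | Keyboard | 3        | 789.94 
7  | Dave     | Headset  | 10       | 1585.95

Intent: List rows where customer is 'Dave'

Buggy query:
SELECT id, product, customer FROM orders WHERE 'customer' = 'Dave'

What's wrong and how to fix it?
Bug: 'customer' in single quotes is a string literal, not the column; the comparison is literal-vs-literal and never true

Fix: Remove the quotes around the column name (or use double quotes for an identifier)

Corrected query:
SELECT id, product, customer FROM orders WHERE customer = 'Dave'

Result:
id | product | customer
---+---------+---------
1  | Mouse   | Dave    
7  | Headset | Dave    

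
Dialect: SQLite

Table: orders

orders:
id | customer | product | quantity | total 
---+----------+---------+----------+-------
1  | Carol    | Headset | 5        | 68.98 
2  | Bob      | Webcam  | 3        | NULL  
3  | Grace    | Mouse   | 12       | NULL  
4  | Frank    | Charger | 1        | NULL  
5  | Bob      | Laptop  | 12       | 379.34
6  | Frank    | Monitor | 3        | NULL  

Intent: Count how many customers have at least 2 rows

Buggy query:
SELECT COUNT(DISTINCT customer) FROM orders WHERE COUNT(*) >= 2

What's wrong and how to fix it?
Bug: COUNT(*) cannot appear in WHERE; the per-group count doesn't exist yet

Fix: Group first with HAVING COUNT(*) >= 2, then COUNT the resulting groups

Corrected query:
SELECT COUNT(*) FROM (SELECT customer FROM orders GROUP BY customer HAVING COUNT(*) >= 2)

Result:
COUNT(*)
--------
2       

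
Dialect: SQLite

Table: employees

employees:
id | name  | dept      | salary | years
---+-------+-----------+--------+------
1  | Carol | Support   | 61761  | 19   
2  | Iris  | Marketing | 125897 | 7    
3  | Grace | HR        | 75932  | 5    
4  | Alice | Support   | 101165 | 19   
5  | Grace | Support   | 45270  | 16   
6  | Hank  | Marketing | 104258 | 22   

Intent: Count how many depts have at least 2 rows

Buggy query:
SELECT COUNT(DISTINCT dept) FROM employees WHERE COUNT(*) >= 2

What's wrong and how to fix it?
Bug: COUNT(*) cannot appear in WHERE; the per-group count doesn't exist yet

Fix: Group first with HAVING COUNT(*) >= 2, then COUNT the resulting groups

Corrected query:
SELECT COUNT(*) FROM (SELECT dept FROM employees GROUP BY dept HAVING COUNT(*) >= 2)

Result:
COUNT(*)
--------
2       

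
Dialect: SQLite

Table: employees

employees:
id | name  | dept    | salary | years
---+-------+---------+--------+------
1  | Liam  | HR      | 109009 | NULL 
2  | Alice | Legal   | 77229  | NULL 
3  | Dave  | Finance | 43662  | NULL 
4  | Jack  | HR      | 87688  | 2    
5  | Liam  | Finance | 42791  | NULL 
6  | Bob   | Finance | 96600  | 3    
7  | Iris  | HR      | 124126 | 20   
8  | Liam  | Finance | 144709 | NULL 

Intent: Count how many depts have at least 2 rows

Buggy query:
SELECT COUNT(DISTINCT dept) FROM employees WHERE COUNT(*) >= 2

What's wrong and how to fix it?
Bug: WHERE filters individual rows, not groups, so a group-level COUNT is invalid there

Fix: Use a subquery that GROUPs and filters with HAVING, then count its rows

Corrected query:
SELECT COUNT(*) FROM (SELECT dept FROM employees GROUP BY dept HAVING COUNT(*) >= 2)

Result:
COUNT(*)
--------
2       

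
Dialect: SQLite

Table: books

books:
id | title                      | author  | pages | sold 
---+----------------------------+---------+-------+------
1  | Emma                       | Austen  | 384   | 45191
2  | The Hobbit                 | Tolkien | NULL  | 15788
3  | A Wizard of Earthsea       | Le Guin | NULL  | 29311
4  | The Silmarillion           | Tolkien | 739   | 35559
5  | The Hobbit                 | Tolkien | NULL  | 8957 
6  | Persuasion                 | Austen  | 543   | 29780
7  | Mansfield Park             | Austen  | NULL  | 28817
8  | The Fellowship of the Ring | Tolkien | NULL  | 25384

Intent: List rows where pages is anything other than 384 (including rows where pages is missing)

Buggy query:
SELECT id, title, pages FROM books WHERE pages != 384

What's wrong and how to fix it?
Bug: Inequality against NULL is unknown, not true; rows with NULL are dropped

Fix: Add an explicit OR pages IS NULL to include the missing-value rows

Corrected query:
SELECT id, title, pages FROM books WHERE pages != 384 OR pages IS NULL

Result:
id | title                      | pages
---+----------------------------+------
2  | The Hobbit                 | NULL 
3  | A Wizard of Earthsea       | NULL 
4  | The Silmarillion           | 739  
5  | The Hobbit                 | NULL 
6  | Persuasion                 | 543  
7  | Mansfield Park             | NULL 
8  | The Fellowship of the Ring | NULL 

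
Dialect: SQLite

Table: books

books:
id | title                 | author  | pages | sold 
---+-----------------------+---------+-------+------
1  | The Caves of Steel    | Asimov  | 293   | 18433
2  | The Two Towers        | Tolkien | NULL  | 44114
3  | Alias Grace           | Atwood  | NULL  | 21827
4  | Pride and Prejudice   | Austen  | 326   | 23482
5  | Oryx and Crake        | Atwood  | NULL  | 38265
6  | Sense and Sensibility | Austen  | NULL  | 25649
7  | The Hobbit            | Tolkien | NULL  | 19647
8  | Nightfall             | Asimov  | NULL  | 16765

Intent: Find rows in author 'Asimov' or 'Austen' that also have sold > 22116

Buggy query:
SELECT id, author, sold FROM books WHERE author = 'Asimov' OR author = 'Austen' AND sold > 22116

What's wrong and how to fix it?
Bug: Without parentheses, AND is evaluated before OR, so the sold filter only applies to the 'Austen' branch

Fix: Add parentheses around the OR so the AND applies to both alternatives

Corrected query:
SELECT id, author, sold FROM books WHERE (author = 'Asimov' OR author = 'Austen') AND sold > 22116

Result:
id | author | sold 
---+--------+------
4  | Austen | 23482
6  | Austen | 25649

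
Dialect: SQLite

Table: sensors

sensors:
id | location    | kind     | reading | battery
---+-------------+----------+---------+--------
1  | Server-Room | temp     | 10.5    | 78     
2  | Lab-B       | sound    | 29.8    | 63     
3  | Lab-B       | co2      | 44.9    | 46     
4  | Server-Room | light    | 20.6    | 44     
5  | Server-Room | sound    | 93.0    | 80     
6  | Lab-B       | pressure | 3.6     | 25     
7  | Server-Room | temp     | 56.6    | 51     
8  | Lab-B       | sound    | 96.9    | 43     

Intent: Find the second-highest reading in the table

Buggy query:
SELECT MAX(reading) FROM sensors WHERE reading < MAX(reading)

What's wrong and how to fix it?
Bug: The inner MAX is an aggregate inside WHERE, which is not allowed

Fix: Put the inner MAX in a scalar subquery

Corrected query:
SELECT MAX(reading) FROM sensors WHERE reading < (SELECT MAX(reading) FROM sensors)

Result:
MAX(reading)
------------
93          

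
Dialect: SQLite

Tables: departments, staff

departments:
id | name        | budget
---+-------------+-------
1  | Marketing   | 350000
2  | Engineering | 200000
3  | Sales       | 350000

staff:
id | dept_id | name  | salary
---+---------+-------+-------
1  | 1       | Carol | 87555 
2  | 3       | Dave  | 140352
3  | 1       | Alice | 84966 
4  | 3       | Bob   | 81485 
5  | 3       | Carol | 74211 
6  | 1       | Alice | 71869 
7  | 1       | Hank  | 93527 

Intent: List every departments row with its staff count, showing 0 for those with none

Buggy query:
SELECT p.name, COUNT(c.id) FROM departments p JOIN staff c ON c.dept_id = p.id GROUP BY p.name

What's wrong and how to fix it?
Bug: INNER JOIN drops departments rows that have no matching staff rows

Fix: Use LEFT JOIN so parents without children still appear (COUNT(c.id) gives 0)

Corrected query:
SELECT p.name, COUNT(c.id) FROM departments p LEFT JOIN staff c ON c.dept_id = p.id GROUP BY p.name

Result:
name        | COUNT(c.id)
------------+------------
Engineering | 0          
Marketing   | 4          
Sales       | 3          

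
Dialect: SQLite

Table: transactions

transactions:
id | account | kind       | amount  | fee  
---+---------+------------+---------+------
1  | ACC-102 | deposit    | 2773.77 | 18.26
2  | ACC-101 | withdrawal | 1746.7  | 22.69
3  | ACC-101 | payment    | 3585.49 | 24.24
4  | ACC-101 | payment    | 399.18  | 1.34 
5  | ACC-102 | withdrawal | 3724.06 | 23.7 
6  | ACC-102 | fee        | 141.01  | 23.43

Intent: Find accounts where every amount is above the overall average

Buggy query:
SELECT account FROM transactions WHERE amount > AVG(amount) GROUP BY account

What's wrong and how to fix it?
Bug: AVG() is an aggregate; it can't sit directly in WHERE

Fix: Compute the overall average in a scalar subquery and compare each group's MIN against it in HAVING

Corrected query:
SELECT account FROM transactions GROUP BY account HAVING MIN(amount) > (SELECT AVG(amount) FROM transactions)

Result:
(no rows)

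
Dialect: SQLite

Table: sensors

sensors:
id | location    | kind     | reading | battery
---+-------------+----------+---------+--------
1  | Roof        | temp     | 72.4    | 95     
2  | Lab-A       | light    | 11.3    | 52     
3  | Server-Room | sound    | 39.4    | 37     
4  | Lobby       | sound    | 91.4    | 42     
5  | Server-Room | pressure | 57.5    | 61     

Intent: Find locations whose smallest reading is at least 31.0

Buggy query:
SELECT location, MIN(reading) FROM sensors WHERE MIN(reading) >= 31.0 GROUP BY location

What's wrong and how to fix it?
Bug: MIN() in WHERE is a misuse of aggregate

Fix: Replace WHERE with HAVING after the GROUP BY

Corrected query:
SELECT location, MIN(reading) FROM sensors GROUP BY location HAVING MIN(reading) >= 31.0

Result:
location    | MIN(reading)
------------+-------------
Lobby       | 91.4        
Roof        | 72.4        
Server-Room | 39.4        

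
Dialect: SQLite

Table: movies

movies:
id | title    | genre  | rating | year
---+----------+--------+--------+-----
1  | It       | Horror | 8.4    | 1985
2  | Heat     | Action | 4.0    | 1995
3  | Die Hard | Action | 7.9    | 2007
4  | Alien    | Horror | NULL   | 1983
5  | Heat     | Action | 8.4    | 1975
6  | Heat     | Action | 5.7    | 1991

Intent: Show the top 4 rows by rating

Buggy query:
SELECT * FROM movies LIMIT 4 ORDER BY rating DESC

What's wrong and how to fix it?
Bug: ORDER BY cannot follow LIMIT; LIMIT is the final clause

Fix: Sort with ORDER BY, then apply LIMIT

Corrected query:
SELECT * FROM movies ORDER BY rating DESC LIMIT 4

Result:
id | title    | genre  | rating | year
---+----------+--------+--------+-----
1  | It       | Horror | 8.4    | 1985
5  | Heat     | Action | 8.4    | 1975
3  | Die Hard | Action | 7.9    | 2007
6  | Heat     | Action | 5.7    | 1991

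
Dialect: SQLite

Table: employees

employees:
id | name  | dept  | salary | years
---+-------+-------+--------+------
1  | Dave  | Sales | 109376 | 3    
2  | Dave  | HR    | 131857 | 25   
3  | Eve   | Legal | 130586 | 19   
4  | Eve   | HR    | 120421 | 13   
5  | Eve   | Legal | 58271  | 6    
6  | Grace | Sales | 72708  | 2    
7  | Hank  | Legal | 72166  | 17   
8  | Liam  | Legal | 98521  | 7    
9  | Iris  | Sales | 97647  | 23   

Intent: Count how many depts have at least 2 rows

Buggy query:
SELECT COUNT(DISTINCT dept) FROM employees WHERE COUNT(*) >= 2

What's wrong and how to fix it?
Bug: WHERE filters individual rows, not groups, so a group-level COUNT is invalid there

Fix: Group first with HAVING COUNT(*) >= 2, then COUNT the resulting groups

Corrected query:
SELECT COUNT(*) FROM (SELECT dept FROM employees GROUP BY dept HAVING COUNT(*) >= 2)

Result:
COUNT(*)
--------
3       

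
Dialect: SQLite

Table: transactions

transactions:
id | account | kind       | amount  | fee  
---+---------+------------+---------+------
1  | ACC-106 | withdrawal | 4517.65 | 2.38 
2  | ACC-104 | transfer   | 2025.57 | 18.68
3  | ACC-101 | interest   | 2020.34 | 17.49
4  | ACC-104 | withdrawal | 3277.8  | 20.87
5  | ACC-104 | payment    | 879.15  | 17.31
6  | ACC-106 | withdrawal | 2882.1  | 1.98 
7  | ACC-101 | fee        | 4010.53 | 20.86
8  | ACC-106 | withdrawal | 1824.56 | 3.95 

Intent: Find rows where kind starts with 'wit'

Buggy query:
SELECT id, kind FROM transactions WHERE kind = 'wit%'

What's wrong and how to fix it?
Bug: Wildcards only work with LIKE; '=' treats '%' as a literal character

Fix: Replace '=' with LIKE so 'wit%' is treated as a pattern

Corrected query:
SELECT id, kind FROM transactions WHERE kind LIKE 'wit%'

Result:
id | kind      
---+-----------
1  | withdrawal
4  | withdrawal
6  | withdrawal
8  | withdrawal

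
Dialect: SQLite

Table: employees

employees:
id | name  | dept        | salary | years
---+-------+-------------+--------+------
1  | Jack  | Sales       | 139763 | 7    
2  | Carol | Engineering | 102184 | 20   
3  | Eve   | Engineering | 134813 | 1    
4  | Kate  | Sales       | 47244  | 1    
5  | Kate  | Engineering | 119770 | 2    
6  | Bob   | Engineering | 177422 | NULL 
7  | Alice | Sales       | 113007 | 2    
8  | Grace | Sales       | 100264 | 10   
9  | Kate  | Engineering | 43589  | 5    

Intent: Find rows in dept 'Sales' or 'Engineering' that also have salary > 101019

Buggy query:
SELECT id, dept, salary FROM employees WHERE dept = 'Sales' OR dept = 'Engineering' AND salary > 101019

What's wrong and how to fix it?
Bug: AND binds tighter than OR, so this parses as dept = 'Sales' OR (dept = 'Engineering' AND salary > 101019)

Fix: Add parentheses around the OR so the AND applies to both alternatives

Corrected query:
SELECT id, dept, salary FROM employees WHERE (dept = 'Sales' OR dept = 'Engineering') AND salary > 101019

Result:
id | dept        | salary
---+-------------+-------
1  | Sales       | 139763
2  | Engineering | 102184
3  | Engineering | 134813
5  | Engineering | 119770
6  | Engineering | 177422
7  | Sales       | 113007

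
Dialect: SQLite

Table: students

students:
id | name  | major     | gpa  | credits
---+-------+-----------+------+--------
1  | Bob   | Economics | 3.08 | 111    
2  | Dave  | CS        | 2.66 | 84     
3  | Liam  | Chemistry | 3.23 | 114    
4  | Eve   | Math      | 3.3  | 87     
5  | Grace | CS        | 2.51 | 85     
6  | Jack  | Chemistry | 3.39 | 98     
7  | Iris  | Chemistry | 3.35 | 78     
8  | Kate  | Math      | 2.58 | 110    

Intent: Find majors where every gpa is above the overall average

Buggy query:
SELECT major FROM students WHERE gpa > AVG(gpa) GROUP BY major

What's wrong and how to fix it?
Bug: WHERE evaluates per row before aggregation, so AVG() is unavailable

Fix: Compute the overall average in a scalar subquery and compare each group's MIN against it in HAVING

Corrected query:
SELECT major FROM students GROUP BY major HAVING MIN(gpa) > (SELECT AVG(gpa) FROM students)

Result:
major    
---------
Chemistry
Economics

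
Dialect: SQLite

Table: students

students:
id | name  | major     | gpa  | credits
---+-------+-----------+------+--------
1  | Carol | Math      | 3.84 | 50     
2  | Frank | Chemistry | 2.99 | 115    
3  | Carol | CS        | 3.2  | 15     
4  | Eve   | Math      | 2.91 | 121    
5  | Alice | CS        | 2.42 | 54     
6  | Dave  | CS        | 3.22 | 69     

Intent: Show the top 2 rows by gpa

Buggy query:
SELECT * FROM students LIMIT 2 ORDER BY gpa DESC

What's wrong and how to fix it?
Bug: LIMIT must come after ORDER BY

Fix: Sort with ORDER BY, then apply LIMIT

Corrected query:
SELECT * FROM students ORDER BY gpa DESC LIMIT 2

Result:
id | name  | major | gpa  | credits
---+-------+-------+------+--------
1  | Carol | Math  | 3.84 | 50     
6  | Dave  | CS    | 3.22 | 69     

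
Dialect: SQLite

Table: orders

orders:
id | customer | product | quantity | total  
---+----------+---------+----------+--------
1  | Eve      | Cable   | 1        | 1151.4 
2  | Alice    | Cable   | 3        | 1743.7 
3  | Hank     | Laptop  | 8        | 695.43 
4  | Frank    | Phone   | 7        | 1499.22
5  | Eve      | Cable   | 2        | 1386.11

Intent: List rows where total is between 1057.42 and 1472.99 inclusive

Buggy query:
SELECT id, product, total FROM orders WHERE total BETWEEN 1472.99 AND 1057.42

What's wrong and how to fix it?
Bug: The bounds are reversed; BETWEEN a AND b requires a <= b to match anything

Fix: Swap the bounds so the smaller value comes first

Corrected query:
SELECT id, product, total FROM orders WHERE total BETWEEN 1057.42 AND 1472.99

Result:
id | product | total  
---+---------+--------
1  | Cable   | 1151.4 
5  | Cable   | 1386.11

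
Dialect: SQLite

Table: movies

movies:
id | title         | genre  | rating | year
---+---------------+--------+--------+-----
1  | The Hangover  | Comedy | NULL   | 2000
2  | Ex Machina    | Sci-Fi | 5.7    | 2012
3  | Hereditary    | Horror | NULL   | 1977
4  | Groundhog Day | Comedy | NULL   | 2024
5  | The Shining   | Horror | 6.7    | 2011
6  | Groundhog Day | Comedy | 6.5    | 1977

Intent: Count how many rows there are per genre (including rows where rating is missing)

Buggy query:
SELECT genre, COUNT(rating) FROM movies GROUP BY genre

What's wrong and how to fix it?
Bug: COUNT(rating) skips NULLs, so groups with missing rating are undercounted

Fix: Use COUNT(*) to count all rows regardless of NULL

Corrected query:
SELECT genre, COUNT(*) FROM movies GROUP BY genre

Result:
genre  | COUNT(*)
-------+---------
Comedy | 3       
Horror | 2       
Sci-Fi | 1       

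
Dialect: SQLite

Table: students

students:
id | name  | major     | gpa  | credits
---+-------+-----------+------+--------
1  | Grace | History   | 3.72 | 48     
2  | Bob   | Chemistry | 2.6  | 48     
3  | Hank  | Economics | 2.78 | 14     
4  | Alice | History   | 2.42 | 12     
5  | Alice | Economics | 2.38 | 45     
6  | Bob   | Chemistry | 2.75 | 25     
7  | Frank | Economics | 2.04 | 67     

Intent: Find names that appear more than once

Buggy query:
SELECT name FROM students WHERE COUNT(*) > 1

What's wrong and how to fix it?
Bug: COUNT(*) is an aggregate and cannot be used in WHERE

Fix: GROUP BY name, then filter groups with HAVING COUNT(*) > 1

Corrected query:
SELECT name FROM students GROUP BY name HAVING COUNT(*) > 1

Result:
name 
-----
Alice
Bob  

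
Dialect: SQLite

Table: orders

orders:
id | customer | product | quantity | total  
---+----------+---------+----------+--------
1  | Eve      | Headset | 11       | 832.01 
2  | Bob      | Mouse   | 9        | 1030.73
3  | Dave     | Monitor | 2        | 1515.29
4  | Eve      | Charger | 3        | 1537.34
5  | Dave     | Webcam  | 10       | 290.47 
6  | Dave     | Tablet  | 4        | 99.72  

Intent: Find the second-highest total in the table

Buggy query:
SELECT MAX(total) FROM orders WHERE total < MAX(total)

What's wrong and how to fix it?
Bug: The inner MAX is an aggregate inside WHERE, which is not allowed

Fix: Put the inner MAX in a scalar subquery

Corrected query:
SELECT MAX(total) FROM orders WHERE total < (SELECT MAX(total) FROM orders)

Result:
MAX(total)
----------
1515.29   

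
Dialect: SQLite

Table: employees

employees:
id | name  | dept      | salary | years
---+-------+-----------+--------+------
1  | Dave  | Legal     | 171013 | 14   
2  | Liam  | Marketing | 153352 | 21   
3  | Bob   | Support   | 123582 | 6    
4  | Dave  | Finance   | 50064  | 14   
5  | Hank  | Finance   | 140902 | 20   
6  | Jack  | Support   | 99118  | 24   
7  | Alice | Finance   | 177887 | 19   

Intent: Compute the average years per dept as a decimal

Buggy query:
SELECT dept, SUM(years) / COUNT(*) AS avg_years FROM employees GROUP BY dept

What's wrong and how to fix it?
Bug: SUM(years) and COUNT(*) are both integers; the division truncates the fractional part

Fix: Multiply by 1.0 (or CAST to REAL) to force floating-point division

Corrected query:
SELECT dept, SUM(years) * 1.0 / COUNT(*) AS avg_years FROM employees GROUP BY dept

Result:
dept      | avg_years
----------+----------
Finance   | 17.666667
Legal     | 14       
Marketing | 21       
Support   | 15       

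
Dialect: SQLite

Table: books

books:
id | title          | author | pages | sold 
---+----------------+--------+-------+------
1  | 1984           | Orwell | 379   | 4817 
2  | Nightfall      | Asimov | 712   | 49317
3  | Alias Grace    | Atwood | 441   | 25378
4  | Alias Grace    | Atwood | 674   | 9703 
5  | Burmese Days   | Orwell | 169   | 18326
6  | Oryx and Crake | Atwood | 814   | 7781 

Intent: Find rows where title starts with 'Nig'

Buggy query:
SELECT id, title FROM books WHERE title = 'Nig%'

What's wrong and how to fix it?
Bug: Wildcards only work with LIKE; '=' treats '%' as a literal character

Fix: Use LIKE for wildcard pattern matching

Corrected query:
SELECT id, title FROM books WHERE title LIKE 'Nig%'

Result:
id | title    
---+----------
2  | Nightfall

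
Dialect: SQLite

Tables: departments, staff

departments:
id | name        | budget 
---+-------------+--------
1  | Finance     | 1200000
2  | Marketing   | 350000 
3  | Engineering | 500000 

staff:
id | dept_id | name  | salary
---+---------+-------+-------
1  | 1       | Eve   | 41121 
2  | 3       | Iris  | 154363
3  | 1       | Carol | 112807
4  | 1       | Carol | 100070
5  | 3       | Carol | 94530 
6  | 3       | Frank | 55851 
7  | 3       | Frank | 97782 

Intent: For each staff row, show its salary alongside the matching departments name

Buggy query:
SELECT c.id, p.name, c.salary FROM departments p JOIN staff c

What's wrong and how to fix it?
Bug: Missing join condition: each staff row is matched to all departments rows instead of just its own

Fix: Add ON c.dept_id = p.id to the JOIN

Corrected query:
SELECT c.id, p.name, c.salary FROM departments p JOIN staff c ON c.dept_id = p.id

Result:
id | name        | salary
---+-------------+-------
1  | Finance     | 41121 
2  | Engineering | 154363
3  | Finance     | 112807
4  | Finance     | 100070
5  | Engineering | 94530 
6  | Engineering | 55851 
7  | Engineering | 97782 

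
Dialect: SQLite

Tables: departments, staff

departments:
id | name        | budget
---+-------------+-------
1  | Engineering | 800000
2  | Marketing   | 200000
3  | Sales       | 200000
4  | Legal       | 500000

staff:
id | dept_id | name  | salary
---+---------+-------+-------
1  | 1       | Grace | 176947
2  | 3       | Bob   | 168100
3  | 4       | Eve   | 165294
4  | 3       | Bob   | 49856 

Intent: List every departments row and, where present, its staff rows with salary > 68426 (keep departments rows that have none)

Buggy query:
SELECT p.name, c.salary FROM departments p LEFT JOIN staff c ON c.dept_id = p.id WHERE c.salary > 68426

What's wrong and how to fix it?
Bug: A WHERE condition on the right-hand table after LEFT JOIN drops unmatched parents

Fix: Put 'c.salary > 68426' in the JOIN's ON clause instead of WHERE

Corrected query:
SELECT p.name, c.salary FROM departments p LEFT JOIN staff c ON c.dept_id = p.id AND c.salary > 68426

Result:
name        | salary
------------+-------
Engineering | 176947
Marketing   | NULL  
Sales       | 168100
Legal       | 165294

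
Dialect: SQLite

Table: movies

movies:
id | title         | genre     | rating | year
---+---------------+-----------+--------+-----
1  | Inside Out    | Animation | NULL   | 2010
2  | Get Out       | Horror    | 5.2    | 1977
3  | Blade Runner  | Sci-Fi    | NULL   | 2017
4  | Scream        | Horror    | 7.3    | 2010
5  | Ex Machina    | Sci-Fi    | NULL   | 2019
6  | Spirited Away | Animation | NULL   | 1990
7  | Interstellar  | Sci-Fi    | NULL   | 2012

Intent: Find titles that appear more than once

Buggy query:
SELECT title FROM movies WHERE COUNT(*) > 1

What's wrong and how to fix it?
Bug: COUNT(*) is an aggregate and cannot be used in WHERE

Fix: Group first, then use HAVING for the count condition

Corrected query:
SELECT title FROM movies GROUP BY title HAVING COUNT(*) > 1

Result:
(no rows)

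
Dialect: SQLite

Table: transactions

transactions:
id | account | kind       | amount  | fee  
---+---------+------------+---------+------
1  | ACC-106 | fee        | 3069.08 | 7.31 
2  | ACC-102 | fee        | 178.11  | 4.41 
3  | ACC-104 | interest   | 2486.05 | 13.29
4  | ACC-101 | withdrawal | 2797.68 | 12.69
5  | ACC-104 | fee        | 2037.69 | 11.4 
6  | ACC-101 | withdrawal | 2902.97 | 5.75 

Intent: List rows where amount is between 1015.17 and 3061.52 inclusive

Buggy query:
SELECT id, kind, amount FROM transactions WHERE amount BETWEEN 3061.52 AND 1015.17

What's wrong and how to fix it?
Bug: BETWEEN expects the lower bound first; with 3061.52 AND 1015.17 the range is empty

Fix: Write BETWEEN 1015.17 AND 3061.52

Corrected query:
SELECT id, kind, amount FROM transactions WHERE amount BETWEEN 1015.17 AND 3061.52

Result:
id | kind       | amount 
---+------------+--------
3  | interest   | 2486.05
4  | withdrawal | 2797.68
5  | fee        | 2037.69
6  | withdrawal | 2902.97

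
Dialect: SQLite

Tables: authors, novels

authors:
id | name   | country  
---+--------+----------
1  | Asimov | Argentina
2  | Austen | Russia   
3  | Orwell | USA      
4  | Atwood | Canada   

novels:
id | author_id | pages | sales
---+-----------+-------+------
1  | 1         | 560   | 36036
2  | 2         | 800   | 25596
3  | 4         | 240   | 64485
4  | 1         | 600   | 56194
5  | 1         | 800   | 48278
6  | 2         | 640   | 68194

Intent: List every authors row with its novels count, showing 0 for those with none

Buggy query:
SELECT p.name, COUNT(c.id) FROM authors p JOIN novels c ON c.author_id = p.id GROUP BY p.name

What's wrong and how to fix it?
Bug: INNER JOIN drops authors rows that have no matching novels rows

Fix: Switch to LEFT JOIN to retain unmatched parent rows

Corrected query:
SELECT p.name, COUNT(c.id) FROM authors p LEFT JOIN novels c ON c.author_id = p.id GROUP BY p.name

Result:
name   | COUNT(c.id)
-------+------------
Asimov | 3          
Atwood | 1          
Austen | 2          
Orwell | 0          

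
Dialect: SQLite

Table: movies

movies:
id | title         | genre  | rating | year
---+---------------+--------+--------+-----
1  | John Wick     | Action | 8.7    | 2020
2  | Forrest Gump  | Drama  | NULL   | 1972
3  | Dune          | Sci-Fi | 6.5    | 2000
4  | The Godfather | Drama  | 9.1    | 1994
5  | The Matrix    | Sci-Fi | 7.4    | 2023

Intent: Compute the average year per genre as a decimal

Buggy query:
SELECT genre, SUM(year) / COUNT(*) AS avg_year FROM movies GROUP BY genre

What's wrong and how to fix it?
Bug: SUM(year) and COUNT(*) are both integers; the division truncates the fractional part

Fix: Cast one side to REAL so the division keeps the fractional part

Corrected query:
SELECT genre, SUM(year) * 1.0 / COUNT(*) AS avg_year FROM movies GROUP BY genre

Result:
genre  | avg_year
-------+---------
Action | 2020    
Drama  | 1983    
Sci-Fi | 2011.5  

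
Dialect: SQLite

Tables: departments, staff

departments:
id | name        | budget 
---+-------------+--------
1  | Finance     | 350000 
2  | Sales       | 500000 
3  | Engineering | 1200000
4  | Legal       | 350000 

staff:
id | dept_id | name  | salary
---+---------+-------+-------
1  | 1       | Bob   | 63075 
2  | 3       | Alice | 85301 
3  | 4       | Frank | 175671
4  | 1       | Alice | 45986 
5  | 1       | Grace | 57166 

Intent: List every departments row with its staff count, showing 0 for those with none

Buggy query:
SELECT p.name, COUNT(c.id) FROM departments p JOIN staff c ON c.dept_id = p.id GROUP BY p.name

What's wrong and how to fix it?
Bug: An inner join excludes parents with zero children

Fix: Use LEFT JOIN so parents without children still appear (COUNT(c.id) gives 0)

Corrected query:
SELECT p.name, COUNT(c.id) FROM departments p LEFT JOIN staff c ON c.dept_id = p.id GROUP BY p.name

Result:
name        | COUNT(c.id)
------------+------------
Engineering | 1          
Finance     | 3          
Legal       | 1          
Sales       | 0          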